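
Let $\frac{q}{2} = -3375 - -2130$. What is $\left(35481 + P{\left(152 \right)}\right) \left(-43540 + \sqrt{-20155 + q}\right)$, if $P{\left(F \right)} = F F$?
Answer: $-2550790900 + 58585 i \sqrt{22645} \approx -2.5508 \cdot 10^{9} + 8.816 \cdot 10^{6} i$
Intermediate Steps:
$P{\left(F \right)} = F^{2}$
$q = -2490$ ($q = 2 \left(-3375 - -2130\right) = 2 \left(-3375 + 2130\right) = 2 \left(-1245\right) = -2490$)
$\left(35481 + P{\left(152 \right)}\right) \left(-43540 + \sqrt{-20155 + q}\right) = \left(35481 + 152^{2}\right) \left(-43540 + \sqrt{-20155 - 2490}\right) = \left(35481 + 23104\right) \left(-43540 + \sqrt{-22645}\right) = 58585 \left(-43540 + i \sqrt{22645}\right) = -2550790900 + 58585 i \sqrt{22645}$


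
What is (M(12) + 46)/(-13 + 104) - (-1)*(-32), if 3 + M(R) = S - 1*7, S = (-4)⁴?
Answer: -2620/91 ≈ -28.791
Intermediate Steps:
S = 256
M(R) = 246 (M(R) = -3 + (256 - 1*7) = -3 + (256 - 7) = -3 + 249 = 246)
(M(12) + 46)/(-13 + 104) - (-1)*(-32) = (246 + 46)/(-13 + 104) - (-1)*(-32) = 292/91 - 1*32 = 292*(1/91) - 32 = 292/91 - 32 = -2620/91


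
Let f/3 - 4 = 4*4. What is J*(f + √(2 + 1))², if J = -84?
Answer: -302652 - 10080*√3 ≈ -3.2011e+5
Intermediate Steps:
f = 60 (f = 12 + 3*(4*4) = 12 + 3*16 = 12 + 48 = 60)
J*(f + √(2 + 1))² = -84*(60 + √(2 + 1))² = -84*(60 + √3)²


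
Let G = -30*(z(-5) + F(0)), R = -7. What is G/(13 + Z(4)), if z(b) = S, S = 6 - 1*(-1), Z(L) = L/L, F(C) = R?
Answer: 0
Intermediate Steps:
F(C) = -7
Z(L) = 1
S = 7 (S = 6 + 1 = 7)
z(b) = 7
G = 0 (G = -30*(7 - 7) = -30*0 = 0)
G/(13 + Z(4)) = 0/(13 + 1) = 0/14 = (1/14)*0 = 0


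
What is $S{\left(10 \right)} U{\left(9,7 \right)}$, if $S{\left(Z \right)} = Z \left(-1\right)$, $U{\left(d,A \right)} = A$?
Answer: $-70$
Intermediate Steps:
$S{\left(Z \right)} = - Z$
$S{\left(10 \right)} U{\left(9,7 \right)} = \left(-1\right) 10 \cdot 7 = \left(-10\right) 7 = -70$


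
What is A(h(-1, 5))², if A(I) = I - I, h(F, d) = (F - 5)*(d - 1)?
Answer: 0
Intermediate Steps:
h(F, d) = (-1 + d)*(-5 + F) (h(F, d) = (-5 + F)*(-1 + d) = (-1 + d)*(-5 + F))
A(I) = 0
A(h(-1, 5))² = 0² = 0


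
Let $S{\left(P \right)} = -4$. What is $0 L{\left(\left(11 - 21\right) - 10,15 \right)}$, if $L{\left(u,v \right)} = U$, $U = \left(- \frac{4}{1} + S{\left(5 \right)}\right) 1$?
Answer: $0$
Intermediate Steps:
$U = -8$ ($U = \left(- \frac{4}{1} - 4\right) 1 = \left(\left(-4\right) 1 - 4\right) 1 = \left(-4 - 4\right) 1 = \left(-8\right) 1 = -8$)
$L{\left(u,v \right)} = -8$
$0 L{\left(\left(11 - 21\right) - 10,15 \right)} = 0 \left(-8\right) = 0$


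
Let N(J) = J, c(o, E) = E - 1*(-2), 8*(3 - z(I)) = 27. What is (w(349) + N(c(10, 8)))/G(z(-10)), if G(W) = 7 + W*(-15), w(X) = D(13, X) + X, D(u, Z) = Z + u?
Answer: 5768/101 ≈ 57.109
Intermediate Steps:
z(I) = -3/8 (z(I) = 3 - 1/8*27 = 3 - 27/8 = -3/8)
c(o, E) = 2 + E (c(o, E) = E + 2 = 2 + E)
w(X) = 13 + 2*X (w(X) = (X + 13) + X = (13 + X) + X = 13 + 2*X)
G(W) = 7 - 15*W
(w(349) + N(c(10, 8)))/G(z(-10)) = ((13 + 2*349) + (2 + 8))/(7 - 15*(-3/8)) = ((13 + 698) + 10)/(7 + 45/8) = (711 + 10)/(101/8) = 721*(8/101) = 5768/101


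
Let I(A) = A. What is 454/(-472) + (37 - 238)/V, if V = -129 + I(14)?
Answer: 21331/27140 ≈ 0.78596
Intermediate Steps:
V = -115 (V = -129 + 14 = -115)
454/(-472) + (37 - 238)/V = 454/(-472) + (37 - 238)/(-115) = 454*(-1/472) - 201*(-1/115) = -227/236 + 201/115 = 21331/27140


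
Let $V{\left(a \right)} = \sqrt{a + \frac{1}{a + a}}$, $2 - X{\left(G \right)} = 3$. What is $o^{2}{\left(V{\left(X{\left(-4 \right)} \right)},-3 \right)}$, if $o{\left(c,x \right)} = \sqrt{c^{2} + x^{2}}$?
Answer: $\frac{15}{2} \approx 7.5$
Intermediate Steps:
$X{\left(G \right)} = -1$ ($X{\left(G \right)} = 2 - 3 = -1$)
$V{\left(a \right)} = \sqrt{a + \frac{1}{2 a}}$
$o^{2}{\left(V{\left(X{\left(-4 \right)} \right)},-3 \right)} = \left(\sqrt{\left(\frac{\sqrt{\frac{2}{-1} + 4 \left(-1\right)}}{2}\right)^{2} + \left(-3\right)^{2}}\right)^{2} = \left(\sqrt{\left(\frac{\sqrt{2 \left(-1\right) - 4}}{2}\right)^{2} + 9}\right)^{2} = \left(\sqrt{\left(\frac{\sqrt{-2 - 4}}{2}\right)^{2} + 9}\right)^{2} = \left(\sqrt{\left(\frac{\sqrt{-6}}{2}\right)^{2} + 9}\right)^{2} = \left(\sqrt{\left(\frac{i \sqrt{6}}{2}\right)^{2} + 9}\right)^{2} = \left(\sqrt{- \frac{3}{2} + 9}\right)^{2} = \left(\sqrt{\frac{15}{2}}\right)^{2} = \left(\frac{\sqrt{30}}{2}\right)^{2} = \frac{15}{2}$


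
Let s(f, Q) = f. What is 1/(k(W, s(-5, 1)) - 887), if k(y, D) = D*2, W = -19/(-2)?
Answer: -1/897 ≈ -0.0011148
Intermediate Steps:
W = 19/2 (W = -19*(-½) = 19/2 ≈ 9.5000)
k(y, D) = 2*D
1/(k(W, s(-5, 1)) - 887) = 1/(2*(-5) - 887) = 1/(-10 - 887) = 1/(-897) = -1/897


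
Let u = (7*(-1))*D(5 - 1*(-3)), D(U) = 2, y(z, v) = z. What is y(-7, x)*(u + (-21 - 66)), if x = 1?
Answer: 707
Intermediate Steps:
u = -14 (u = (7*(-1))*2 = -7*2 = -14)
y(-7, x)*(u + (-21 - 66)) = -7*(-14 + (-21 - 66)) = -7*(-14 - 87) = -7*(-101) = 707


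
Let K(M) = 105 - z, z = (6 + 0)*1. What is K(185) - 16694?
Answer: -16595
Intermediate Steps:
z = 6 (z = 6*1 = 6)
K(M) = 99 (K(M) = 105 - 1*6 = 105 - 6 = 99)
K(185) - 16694 = 99 - 16694 = -16595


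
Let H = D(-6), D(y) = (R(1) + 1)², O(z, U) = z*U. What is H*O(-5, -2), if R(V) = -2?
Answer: 10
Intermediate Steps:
O(z, U) = U*z
D(y) = 1 (D(y) = (-2 + 1)² = (-1)² = 1)
H = 1
H*O(-5, -2) = 1*(-2*(-5)) = 1*10 = 10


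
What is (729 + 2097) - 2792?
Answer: 34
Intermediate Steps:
(729 + 2097) - 2792 = 2826 - 2792 = 34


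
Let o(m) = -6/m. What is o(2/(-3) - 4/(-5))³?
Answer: -91125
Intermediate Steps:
o(2/(-3) - 4/(-5))³ = (-6/(2/(-3) - 4/(-5)))³ = (-6/(2*(-⅓) - 4*(-⅕)))³ = (-6/(-⅔ + ⅘))³ = (-6/2/15)³ = (-6*15/2)³ = (-45)³ = -91125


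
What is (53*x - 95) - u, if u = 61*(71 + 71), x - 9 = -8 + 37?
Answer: -6743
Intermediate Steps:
x = 38 (x = 9 + (-8 + 37) = 9 + 29 = 38)
u = 8662 (u = 61*142 = 8662)
(53*x - 95) - u = (53*38 - 95) - 1*8662 = (2014 - 95) - 8662 = 1919 - 8662 = -6743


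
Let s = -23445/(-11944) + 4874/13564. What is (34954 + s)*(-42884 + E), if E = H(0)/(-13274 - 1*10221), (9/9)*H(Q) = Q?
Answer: -15178841105610975/10125526 ≈ -1.4991e+9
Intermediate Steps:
H(Q) = Q
s = 94055759/40502104 (s = -23445*(-1/11944) + 4874*(1/13564) = 23445/11944 + 2437/6782 = 94055759/40502104 ≈ 2.3222)
E = 0 (E = 0/(-13274 - 1*10221) = 0/(-13274 - 10221) = 0/(-23495) = 0*(-1/23495) = 0)
(34954 + s)*(-42884 + E) = (34954 + 94055759/40502104)*(-42884 + 0) = (1415804598975/40502104)*(-42884) = -15178841105610975/10125526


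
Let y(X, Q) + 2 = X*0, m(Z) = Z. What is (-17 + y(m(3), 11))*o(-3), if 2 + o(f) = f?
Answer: 95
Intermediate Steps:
o(f) = -2 + f
y(X, Q) = -2 (y(X, Q) = -2 + X*0 = -2 + 0 = -2)
(-17 + y(m(3), 11))*o(-3) = (-17 - 2)*(-2 - 3) = -19*(-5) = 95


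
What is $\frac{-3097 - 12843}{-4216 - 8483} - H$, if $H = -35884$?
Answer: $\frac{455706856}{12699} \approx 35885.0$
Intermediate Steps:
$\frac{-3097 - 12843}{-4216 - 8483} - H = \frac{-3097 - 12843}{-4216 - 8483} - -35884 = - \frac{15940}{-12699} + 35884 = \left(-15940\right) \left(- \frac{1}{12699}\right) + 35884 = \frac{15940}{12699} + 35884 = \frac{455706856}{12699}$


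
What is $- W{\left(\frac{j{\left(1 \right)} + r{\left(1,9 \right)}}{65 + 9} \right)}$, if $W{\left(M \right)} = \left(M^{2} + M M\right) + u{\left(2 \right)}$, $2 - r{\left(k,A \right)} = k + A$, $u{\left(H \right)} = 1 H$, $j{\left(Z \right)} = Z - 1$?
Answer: $- \frac{2770}{1369} \approx -2.0234$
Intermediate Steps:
$j{\left(Z \right)} = -1 + Z$
$u{\left(H \right)} = H$
$r{\left(k,A \right)} = 2 - A - k$ ($r{\left(k,A \right)} = 2 - \left(k + A\right) = 2 - \left(A + k\right) = 2 - A - k$)
$W{\left(M \right)} = 2 + 2 M^{2}$ ($W{\left(M \right)} = \left(M^{2} + M M\right) + 2 = \left(M^{2} + M^{2}\right) + 2 = 2 M^{2} + 2 = 2 + 2 M^{2}$)
$- W{\left(\frac{j{\left(1 \right)} + r{\left(1,9 \right)}}{65 + 9} \right)} = - (2 + 2 \left(\frac{\left(-1 + 1\right) - 8}{65 + 9}\right)^{2}) = - (2 + 2 \left(\frac{0 - 8}{74}\right)^{2}) = - (2 + 2 \left(\left(0 - 8\right) \frac{1}{74}\right)^{2}) = - (2 + 2 \left(\left(-8\right) \frac{1}{74}\right)^{2}) = - (2 + 2 \left(- \frac{4}{37}\right)^{2}) = - (2 + 2 \cdot \frac{16}{1369}) = - (2 + \frac{32}{1369}) = \left(-1\right) \frac{2770}{1369} = - \frac{2770}{1369}$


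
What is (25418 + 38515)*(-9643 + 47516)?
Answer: 2421334509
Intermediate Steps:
(25418 + 38515)*(-9643 + 47516) = 63933*37873 = 2421334509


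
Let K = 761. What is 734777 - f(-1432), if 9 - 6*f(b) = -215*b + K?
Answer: 2358647/3 ≈ 7.8622e+5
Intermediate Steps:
f(b) = -376/3 + 215*b/6 (f(b) = 3/2 - (-215*b + 761)/6 = 3/2 - (761 - 215*b)/6 = 3/2 + (-761/6 + 215*b/6) = -376/3 + 215*b/6)
734777 - f(-1432) = 734777 - (-376/3 + (215/6)*(-1432)) = 734777 - (-376/3 - 153940/3) = 734777 - 1*(-154316/3) = 734777 + 154316/3 = 2358647/3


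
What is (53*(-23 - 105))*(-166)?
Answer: 1126144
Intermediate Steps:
(53*(-23 - 105))*(-166) = (53*(-128))*(-166) = -6784*(-166) = 1126144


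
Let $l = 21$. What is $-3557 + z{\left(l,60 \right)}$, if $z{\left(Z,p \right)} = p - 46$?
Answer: $-3543$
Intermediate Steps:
$z{\left(Z,p \right)} = -46 + p$
$-3557 + z{\left(l,60 \right)} = -3557 + \left(-46 + 60\right) = -3557 + 14 = -3543$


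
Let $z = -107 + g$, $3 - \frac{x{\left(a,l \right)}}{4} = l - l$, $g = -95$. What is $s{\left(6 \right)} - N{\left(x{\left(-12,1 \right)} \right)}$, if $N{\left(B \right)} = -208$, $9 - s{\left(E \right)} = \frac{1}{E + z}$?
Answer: $\frac{42533}{196} \approx 217.01$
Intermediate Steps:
$x{\left(a,l \right)} = 12$ ($x{\left(a,l \right)} = 12 - 4 \left(l - l\right) = 12 - 0 = 12 + 0 = 12$)
$z = -202$ ($z = -107 - 95 = -202$)
$s{\left(E \right)} = 9 - \frac{1}{-202 + E}$ ($s{\left(E \right)} = 9 - \frac{1}{E - 202} = 9 - \frac{1}{-202 + E}$)
$s{\left(6 \right)} - N{\left(x{\left(-12,1 \right)} \right)} = \frac{-1819 + 9 \cdot 6}{-202 + 6} - -208 = \frac{-1819 + 54}{-196} + 208 = \left(- \frac{1}{196}\right) \left(-1765\right) + 208 = \frac{1765}{196} + 208 = \frac{42533}{196}$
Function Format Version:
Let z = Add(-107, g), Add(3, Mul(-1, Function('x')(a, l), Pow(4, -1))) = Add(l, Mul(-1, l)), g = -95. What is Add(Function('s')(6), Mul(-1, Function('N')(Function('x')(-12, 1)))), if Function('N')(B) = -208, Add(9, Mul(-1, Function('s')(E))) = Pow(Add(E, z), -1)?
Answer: Rational(42533, 196) ≈ 217.01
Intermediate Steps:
Function('x')(a, l) = 12 (Function('x')(a, l) = Add(12, Mul(-4, Add(l, Mul(-1, l)))) = Add(12, Mul(-4, 0)) = Add(12, 0) = 12)
z = -202 (z = Add(-107, -95) = -202)
Function('s')(E) = Add(9, Mul(-1, Pow(Add(-202, E), -1))) (Function('s')(E) = Add(9, Mul(-1, Pow(Add(E, -202), -1))) = Add(9, Mul(-1, Pow(Add(-202, E), -1))))
Add(Function('s')(6), Mul(-1, Function('N')(Function('x')(-12, 1)))) = Add(Mul(Pow(Add(-202, 6), -1), Add(-1819, Mul(9, 6))), Mul(-1, -208)) = Add(Mul(Pow(-196, -1), Add(-1819, 54)), 208) = Add(Mul(Rational(-1, 196), -1765), 208) = Add(Rational(1765, 196), 208) = Rational(42533, 196)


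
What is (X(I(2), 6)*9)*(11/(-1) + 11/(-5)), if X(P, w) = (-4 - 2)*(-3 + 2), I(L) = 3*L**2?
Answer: -3564/5 ≈ -712.80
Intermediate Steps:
X(P, w) = 6 (X(P, w) = -6*(-1) = 6)
(X(I(2), 6)*9)*(11/(-1) + 11/(-5)) = (6*9)*(11/(-1) + 11/(-5)) = 54*(11*(-1) + 11*(-1/5)) = 54*(-11 - 11/5) = 54*(-66/5) = -3564/5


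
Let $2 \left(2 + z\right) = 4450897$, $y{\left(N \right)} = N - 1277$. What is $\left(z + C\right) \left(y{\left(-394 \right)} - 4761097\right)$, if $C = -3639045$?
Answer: $6732641700648$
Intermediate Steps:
$y{\left(N \right)} = -1277 + N$
$z = \frac{4450893}{2}$ ($z = -2 + \frac{1}{2} \cdot 4450897 = -2 + \frac{4450897}{2} = \frac{4450893}{2} \approx 2.2254 \cdot 10^{6}$)
$\left(z + C\right) \left(y{\left(-394 \right)} - 4761097\right) = \left(\frac{4450893}{2} - 3639045\right) \left(\left(-1277 - 394\right) - 4761097\right) = - \frac{2827197 \left(-1671 - 4761097\right)}{2} = \left(- \frac{2827197}{2}\right) \left(-4762768\right) = 6732641700648$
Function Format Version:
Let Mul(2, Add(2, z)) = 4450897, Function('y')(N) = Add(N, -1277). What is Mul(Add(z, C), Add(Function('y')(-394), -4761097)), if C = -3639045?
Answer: 6732641700648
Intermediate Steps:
Function('y')(N) = Add(-1277, N)
z = Rational(4450893, 2) (z = Add(-2, Mul(Rational(1, 2), 4450897)) = Add(-2, Rational(4450897, 2)) = Rational(4450893, 2) ≈ 2.2254e+6)
Mul(Add(z, C), Add(Function('y')(-394), -4761097)) = Mul(Add(Rational(4450893, 2), -3639045), Add(Add(-1277, -394), -4761097)) = Mul(Rational(-2827197, 2), Add(-1671, -4761097)) = Mul(Rational(-2827197, 2), -4762768) = 6732641700648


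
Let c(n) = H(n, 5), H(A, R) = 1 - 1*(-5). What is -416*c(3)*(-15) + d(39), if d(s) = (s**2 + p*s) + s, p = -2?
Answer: 38922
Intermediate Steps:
H(A, R) = 6 (H(A, R) = 1 + 5 = 6)
c(n) = 6
d(s) = s**2 - s (d(s) = (s**2 - 2*s) + s = s**2 - s)
-416*c(3)*(-15) + d(39) = -2496*(-15) + 39*(-1 + 39) = -416*(-90) + 39*38 = 37440 + 1482 = 38922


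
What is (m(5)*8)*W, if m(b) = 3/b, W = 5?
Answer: 24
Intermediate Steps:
(m(5)*8)*W = ((3/5)*8)*5 = (24/5)*5 = 24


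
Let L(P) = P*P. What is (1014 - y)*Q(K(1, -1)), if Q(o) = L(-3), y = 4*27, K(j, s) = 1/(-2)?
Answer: 8154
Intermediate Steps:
K(j, s) = -½
y = 108
L(P) = P²
Q(o) = 9 (Q(o) = (-3)² = 9)
(1014 - y)*Q(K(1, -1)) = (1014 - 1*108)*9 = (1014 - 108)*9 = 906*9 = 8154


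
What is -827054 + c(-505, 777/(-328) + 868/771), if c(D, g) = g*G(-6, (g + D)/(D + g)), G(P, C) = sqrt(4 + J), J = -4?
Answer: -827054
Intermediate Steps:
G(P, C) = 0 (G(P, C) = sqrt(4 - 4) = sqrt(0) = 0)
c(D, g) = 0 (c(D, g) = g*0 = 0)
-827054 + c(-505, 777/(-328) + 868/771) = -827054 + 0 = -827054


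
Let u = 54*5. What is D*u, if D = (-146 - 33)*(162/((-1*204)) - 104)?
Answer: 86099895/17 ≈ 5.0647e+6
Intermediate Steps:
u = 270
D = 637777/34 (D = -179*(162/(-204) - 104) = -179*(162*(-1/204) - 104) = -179*(-27/34 - 104) = -179*(-3563/34) = 637777/34 ≈ 18758.)
D*u = (637777/34)*270 = 86099895/17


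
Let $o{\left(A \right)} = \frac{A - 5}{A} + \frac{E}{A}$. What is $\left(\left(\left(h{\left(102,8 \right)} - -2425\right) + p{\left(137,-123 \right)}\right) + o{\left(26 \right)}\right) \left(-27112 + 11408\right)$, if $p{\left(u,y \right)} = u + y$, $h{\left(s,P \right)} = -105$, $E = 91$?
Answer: $-36720784$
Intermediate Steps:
$o{\left(A \right)} = \frac{91}{A} + \frac{-5 + A}{A}$ ($o{\left(A \right)} = \frac{A - 5}{A} + \frac{91}{A} = \frac{-5 + A}{A} + \frac{91}{A} = \frac{91}{A} + \frac{-5 + A}{A}$)
$\left(\left(\left(h{\left(102,8 \right)} - -2425\right) + p{\left(137,-123 \right)}\right) + o{\left(26 \right)}\right) \left(-27112 + 11408\right) = \left(\left(\left(-105 - -2425\right) + \left(137 - 123\right)\right) + \frac{86 + 26}{26}\right) \left(-27112 + 11408\right) = \left(\left(\left(-105 + 2425\right) + 14\right) + \frac{1}{26} \cdot 112\right) \left(-15704\right) = \left(\left(2320 + 14\right) + \frac{56}{13}\right) \left(-15704\right) = \left(2334 + \frac{56}{13}\right) \left(-15704\right) = \frac{30398}{13} \left(-15704\right) = -36720784$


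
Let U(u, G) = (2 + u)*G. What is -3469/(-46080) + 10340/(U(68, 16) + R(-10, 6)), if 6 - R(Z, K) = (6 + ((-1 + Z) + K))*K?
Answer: 3002203/322560 ≈ 9.3074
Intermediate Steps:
U(u, G) = G*(2 + u)
R(Z, K) = 6 - K*(5 + K + Z) (R(Z, K) = 6 - (6 + ((-1 + Z) + K))*K = 6 - (6 + (-1 + K + Z))*K = 6 - (5 + K + Z)*K = 6 - K*(5 + K + Z))
-3469/(-46080) + 10340/(U(68, 16) + R(-10, 6)) = -3469/(-46080) + 10340/(16*(2 + 68) + (6 - 1*6² - 5*6 - 1*6*(-10))) = -3469*(-1/46080) + 10340/(16*70 + (6 - 1*36 - 30 + 60)) = 3469/46080 + 10340/(1120 + (6 - 36 - 30 + 60)) = 3469/46080 + 10340/(1120 + 0) = 3469/46080 + 10340/1120 = 3469/46080 + 10340*(1/1120) = 3469/46080 + 517/56 = 3002203/322560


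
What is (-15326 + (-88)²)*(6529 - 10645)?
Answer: 31207512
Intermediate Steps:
(-15326 + (-88)²)*(6529 - 10645) = (-15326 + 7744)*(-4116) = -7582*(-4116) = 31207512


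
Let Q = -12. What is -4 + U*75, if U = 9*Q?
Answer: -8104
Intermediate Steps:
U = -108 (U = 9*(-12) = -108)
-4 + U*75 = -4 - 108*75 = -4 - 8100 = -8104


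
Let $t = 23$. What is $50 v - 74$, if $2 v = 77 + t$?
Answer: $2426$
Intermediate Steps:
$v = 50$ ($v = \frac{77 + 23}{2} = \frac{1}{2} \cdot 100 = 50$)
$50 v - 74 = 50 \cdot 50 - 74 = 2500 - 74 = 2426$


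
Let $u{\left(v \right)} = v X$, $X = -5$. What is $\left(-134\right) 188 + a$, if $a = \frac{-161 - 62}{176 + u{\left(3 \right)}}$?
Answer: $- \frac{4056135}{161} \approx -25193.0$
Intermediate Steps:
$u{\left(v \right)} = - 5 v$ ($u{\left(v \right)} = v \left(-5\right) = - 5 v$)
$a = - \frac{223}{161}$ ($a = \frac{-161 - 62}{176 - 15} = - \frac{223}{176 - 15} = - \frac{223}{161} \approx -1.3851$)
$\left(-134\right) 188 + a = \left(-134\right) 188 - \frac{223}{161} = -25192 - \frac{223}{161} = - \frac{4056135}{161}$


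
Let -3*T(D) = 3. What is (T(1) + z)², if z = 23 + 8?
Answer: 900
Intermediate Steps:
T(D) = -1 (T(D) = -⅓*3 = -1)
z = 31
(T(1) + z)² = (-1 + 31)² = 30² = 900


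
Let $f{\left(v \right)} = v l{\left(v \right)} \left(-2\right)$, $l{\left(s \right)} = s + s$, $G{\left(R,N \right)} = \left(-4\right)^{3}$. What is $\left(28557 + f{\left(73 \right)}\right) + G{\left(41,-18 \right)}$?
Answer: $7177$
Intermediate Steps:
$G{\left(R,N \right)} = -64$
$l{\left(s \right)} = 2 s$
$f{\left(v \right)} = - 4 v^{2}$ ($f{\left(v \right)} = v 2 v \left(-2\right) = 2 v^{2} \left(-2\right) = - 4 v^{2}$)
$\left(28557 + f{\left(73 \right)}\right) + G{\left(41,-18 \right)} = \left(28557 - 4 \cdot 73^{2}\right) - 64 = \left(28557 - 21316\right) - 64 = 7241 - 64 = 7177$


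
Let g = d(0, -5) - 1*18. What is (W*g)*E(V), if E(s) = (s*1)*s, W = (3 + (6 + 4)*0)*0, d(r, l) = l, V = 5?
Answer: 0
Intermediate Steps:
W = 0 (W = (3 + 10*0)*0 = (3 + 0)*0 = 3*0 = 0)
E(s) = s² (E(s) = s*s = s²)
g = -23 (g = -5 - 1*18 = -5 - 18 = -23)
(W*g)*E(V) = (0*(-23))*5² = 0*25 = 0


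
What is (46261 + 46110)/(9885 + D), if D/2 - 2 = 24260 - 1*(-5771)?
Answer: 92371/69951 ≈ 1.3205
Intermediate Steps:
D = 60066 (D = 4 + 2*(24260 - 1*(-5771)) = 4 + 2*(24260 + 5771) = 4 + 2*30031 = 4 + 60062 = 60066)
(46261 + 46110)/(9885 + D) = (46261 + 46110)/(9885 + 60066) = 92371/69951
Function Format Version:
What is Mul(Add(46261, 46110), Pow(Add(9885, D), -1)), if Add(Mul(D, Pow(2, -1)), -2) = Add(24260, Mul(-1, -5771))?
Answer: Rational(92371, 69951) ≈ 1.3205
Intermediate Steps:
D = 60066 (D = Add(4, Mul(2, Add(24260, Mul(-1, -5771)))) = Add(4, Mul(2, Add(24260, 5771))) = Add(4, Mul(2, 30031)) = Add(4, 60062) = 60066)
Mul(Add(46261, 46110), Pow(Add(9885, D), -1)) = Mul(Add(46261, 46110), Pow(Add(9885, 60066), -1)) = Mul(92371, Pow(69951, -1)) = Mul(92371, Rational(1, 69951)) = Rational(92371, 69951)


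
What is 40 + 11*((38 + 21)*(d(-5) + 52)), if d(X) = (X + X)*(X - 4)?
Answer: 92198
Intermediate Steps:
d(X) = 2*X*(-4 + X) (d(X) = (2*X)*(-4 + X) = 2*X*(-4 + X))
40 + 11*((38 + 21)*(d(-5) + 52)) = 40 + 11*((38 + 21)*(2*(-5)*(-4 - 5) + 52)) = 40 + 11*(59*(2*(-5)*(-9) + 52)) = 40 + 11*(59*(90 + 52)) = 40 + 11*(59*142) = 40 + 11*8378 = 40 + 92158 = 92198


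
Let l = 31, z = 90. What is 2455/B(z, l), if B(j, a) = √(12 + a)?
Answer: 2455*√43/43 ≈ 374.38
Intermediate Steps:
2455/B(z, l) = 2455/(√(12 + 31)) = 2455/(√43) = 2455*(√43/43) = 2455*√43/43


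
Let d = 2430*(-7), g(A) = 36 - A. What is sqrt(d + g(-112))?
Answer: I*sqrt(16862) ≈ 129.85*I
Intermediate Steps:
d = -17010
sqrt(d + g(-112)) = sqrt(-17010 + (36 - 1*(-112))) = sqrt(-17010 + (36 + 112)) = sqrt(-17010 + 148) = sqrt(-16862) = I*sqrt(16862)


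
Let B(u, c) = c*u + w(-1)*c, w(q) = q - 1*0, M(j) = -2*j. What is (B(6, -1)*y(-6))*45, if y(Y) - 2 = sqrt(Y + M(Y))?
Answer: -450 - 225*sqrt(6) ≈ -1001.1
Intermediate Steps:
w(q) = q (w(q) = q + 0 = q)
y(Y) = 2 + sqrt(-Y) (y(Y) = 2 + sqrt(Y - 2*Y) = 2 + sqrt(-Y))
B(u, c) = -c + c*u (B(u, c) = c*u - c = -c + c*u)
(B(6, -1)*y(-6))*45 = ((-(-1 + 6))*(2 + sqrt(-1*(-6))))*45 = ((-1*5)*(2 + sqrt(6)))*45 = -5*(2 + sqrt(6))*45 = (-10 - 5*sqrt(6))*45 = -450 - 225*sqrt(6)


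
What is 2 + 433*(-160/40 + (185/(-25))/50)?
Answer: -448521/250 ≈ -1794.1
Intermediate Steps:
2 + 433*(-160/40 + (185/(-25))/50) = 2 + 433*(-160*1/40 + (185*(-1/25))*(1/50)) = 2 + 433*(-4 - 37/5*1/50) = 2 + 433*(-4 - 37/250) = 2 + 433*(-1037/250) = 2 - 449021/250 = -448521/250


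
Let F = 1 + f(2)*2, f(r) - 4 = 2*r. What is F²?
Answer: 289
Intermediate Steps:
f(r) = 4 + 2*r
F = 17 (F = 1 + (4 + 2*2)*2 = 1 + (4 + 4)*2 = 1 + 8*2 = 1 + 16 = 17)
F² = 17² = 289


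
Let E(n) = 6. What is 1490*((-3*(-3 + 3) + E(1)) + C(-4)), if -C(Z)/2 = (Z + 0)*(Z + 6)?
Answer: 32780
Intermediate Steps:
C(Z) = -2*Z*(6 + Z) (C(Z) = -2*(Z + 0)*(Z + 6) = -2*Z*(6 + Z))
1490*((-3*(-3 + 3) + E(1)) + C(-4)) = 1490*((-3*(-3 + 3) + 6) - 2*(-4)*(6 - 4)) = 1490*((-3*0 + 6) - 2*(-4)*2) = 1490*((0 + 6) + 16) = 1490*(6 + 16) = 1490*22 = 32780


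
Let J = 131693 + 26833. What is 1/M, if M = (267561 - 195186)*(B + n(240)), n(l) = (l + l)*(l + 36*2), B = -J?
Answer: -1/634439250 ≈ -1.5762e-9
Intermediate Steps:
J = 158526
B = -158526 (B = -1*158526 = -158526)
n(l) = 2*l*(72 + l) (n(l) = (2*l)*(l + 72) = (2*l)*(72 + l) = 2*l*(72 + l))
M = -634439250 (M = (267561 - 195186)*(-158526 + 2*240*(72 + 240)) = 72375*(-158526 + 2*240*312) = 72375*(-158526 + 149760) = 72375*(-8766) = -634439250)
1/M = 1/(-634439250) = -1/634439250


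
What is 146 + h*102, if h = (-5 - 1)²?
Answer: 3818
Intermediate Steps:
h = 36 (h = (-6)² = 36)
146 + h*102 = 146 + 36*102 = 146 + 3672 = 3818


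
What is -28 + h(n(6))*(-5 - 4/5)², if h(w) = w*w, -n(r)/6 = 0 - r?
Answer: 1089236/25 ≈ 43569.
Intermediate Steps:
n(r) = 6*r (n(r) = -6*(0 - r) = -(-6)*r = 6*r)
h(w) = w²
-28 + h(n(6))*(-5 - 4/5)² = -28 + (6*6)²*(-5 - 4/5)² = -28 + 36²*(-5 - 4*⅕)² = -28 + 1296*(-5 - ⅘)² = -28 + 1296*(-29/5)² = -28 + 1296*(841/25) = -28 + 1089936/25 = 1089236/25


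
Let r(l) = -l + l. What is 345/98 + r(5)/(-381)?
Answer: 345/98 ≈ 3.5204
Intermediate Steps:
r(l) = 0
345/98 + r(5)/(-381) = 345/98 + 0/(-381) = 345*(1/98) + 0*(-1/381) = 345/98 + 0 = 345/98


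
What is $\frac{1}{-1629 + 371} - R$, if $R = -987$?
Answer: $\frac{1241645}{1258} \approx 987.0$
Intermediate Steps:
$\frac{1}{-1629 + 371} - R = \frac{1}{-1629 + 371} - -987 = \frac{1}{-1258} + 987 = - \frac{1}{1258} + 987 = \frac{1241645}{1258}$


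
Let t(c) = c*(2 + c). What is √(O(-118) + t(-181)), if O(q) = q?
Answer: √32281 ≈ 179.67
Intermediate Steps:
√(O(-118) + t(-181)) = √(-118 - 181*(2 - 181)) = √(-118 - 181*(-179)) = √(-118 + 32399) = √32281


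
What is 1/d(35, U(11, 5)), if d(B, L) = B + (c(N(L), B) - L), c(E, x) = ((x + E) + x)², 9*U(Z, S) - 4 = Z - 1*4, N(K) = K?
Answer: 81/413617 ≈ 0.00019583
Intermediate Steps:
U(Z, S) = Z/9 (U(Z, S) = 4/9 + (Z - 1*4)/9 = 4/9 + (Z - 4)/9 = 4/9 + (-4 + Z)/9 = 4/9 + (-4/9 + Z/9) = Z/9)
c(E, x) = (E + 2*x)² (c(E, x) = ((E + x) + x)² = (E + 2*x)²)
d(B, L) = B + (L + 2*B)² - L (d(B, L) = B + ((L + 2*B)² - L) = B + (L + 2*B)² - L)
1/d(35, U(11, 5)) = 1/(35 + ((⅑)*11 + 2*35)² - 11/9) = 1/(35 + (11/9 + 70)² - 1*11/9) = 1/(35 + (641/9)² - 11/9) = 1/(35 + 410881/81 - 11/9) = 1/(413617/81) = 81/413617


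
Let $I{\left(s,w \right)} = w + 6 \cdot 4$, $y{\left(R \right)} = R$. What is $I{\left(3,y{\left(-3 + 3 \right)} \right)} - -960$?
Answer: $984$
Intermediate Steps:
$I{\left(s,w \right)} = 24 + w$ ($I{\left(s,w \right)} = w + 24 = 24 + w$)
$I{\left(3,y{\left(-3 + 3 \right)} \right)} - -960 = \left(24 + \left(-3 + 3\right)\right) - -960 = \left(24 + 0\right) + 960 = 24 + 960 = 984$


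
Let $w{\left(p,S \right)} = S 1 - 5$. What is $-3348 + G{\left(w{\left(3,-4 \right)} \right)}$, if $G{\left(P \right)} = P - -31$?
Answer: $-3326$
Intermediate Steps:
$w{\left(p,S \right)} = -5 + S$ ($w{\left(p,S \right)} = S - 5 = -5 + S$)
$G{\left(P \right)} = 31 + P$ ($G{\left(P \right)} = P + 31 = 31 + P$)
$-3348 + G{\left(w{\left(3,-4 \right)} \right)} = -3348 + \left(31 - 9\right) = -3348 + 22 = -3326$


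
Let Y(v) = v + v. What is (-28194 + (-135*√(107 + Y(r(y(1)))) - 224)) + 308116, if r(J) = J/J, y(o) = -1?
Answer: 279698 - 135*√109 ≈ 2.7829e+5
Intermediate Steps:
r(J) = 1
Y(v) = 2*v
(-28194 + (-135*√(107 + Y(r(y(1)))) - 224)) + 308116 = (-28194 + (-135*√(107 + 2*1) - 224)) + 308116 = (-28194 + (-135*√(107 + 2) - 224)) + 308116 = (-28194 + (-135*√109 - 224)) + 308116 = (-28194 + (-224 - 135*√109)) + 308116 = (-28418 - 135*√109) + 308116 = 279698 - 135*√109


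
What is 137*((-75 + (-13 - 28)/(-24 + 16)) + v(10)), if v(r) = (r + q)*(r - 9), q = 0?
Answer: -65623/8 ≈ -8202.9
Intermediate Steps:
v(r) = r*(-9 + r) (v(r) = (r + 0)*(r - 9) = r*(-9 + r))
137*((-75 + (-13 - 28)/(-24 + 16)) + v(10)) = 137*((-75 + (-13 - 28)/(-24 + 16)) + 10*(-9 + 10)) = 137*((-75 - 41/(-8)) + 10*1) = 137*((-75 - 41*(-1/8)) + 10) = 137*((-75 + 41/8) + 10) = 137*(-559/8 + 10) = 137*(-479/8) = -65623/8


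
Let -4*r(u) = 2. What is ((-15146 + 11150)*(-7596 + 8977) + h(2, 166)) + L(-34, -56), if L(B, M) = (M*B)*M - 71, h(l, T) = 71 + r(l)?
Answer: -11250201/2 ≈ -5.6251e+6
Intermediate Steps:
r(u) = -½ (r(u) = -¼*2 = -½)
h(l, T) = 141/2 (h(l, T) = 71 - ½ = 141/2)
L(B, M) = -71 + B*M² (L(B, M) = (B*M)*M - 71 = B*M² - 71 = -71 + B*M²)
((-15146 + 11150)*(-7596 + 8977) + h(2, 166)) + L(-34, -56) = ((-15146 + 11150)*(-7596 + 8977) + 141/2) + (-71 - 34*(-56)²) = (-3996*1381 + 141/2) + (-71 - 34*3136) = (-5518476 + 141/2) + (-71 - 106624) = -11036811/2 - 106695 = -11250201/2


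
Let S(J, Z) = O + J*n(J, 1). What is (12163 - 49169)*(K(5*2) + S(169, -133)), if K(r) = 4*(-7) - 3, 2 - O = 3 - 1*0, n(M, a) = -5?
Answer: 32454262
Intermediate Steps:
O = -1 (O = 2 - (3 - 1*0) = 2 - (3 + 0) = 2 - 1*3 = 2 - 3 = -1)
K(r) = -31 (K(r) = -28 - 3 = -31)
S(J, Z) = -1 - 5*J (S(J, Z) = -1 + J*(-5) = -1 - 5*J)
(12163 - 49169)*(K(5*2) + S(169, -133)) = (12163 - 49169)*(-31 + (-1 - 5*169)) = -37006*(-31 + (-1 - 845)) = -37006*(-31 - 846) = -37006*(-877) = 32454262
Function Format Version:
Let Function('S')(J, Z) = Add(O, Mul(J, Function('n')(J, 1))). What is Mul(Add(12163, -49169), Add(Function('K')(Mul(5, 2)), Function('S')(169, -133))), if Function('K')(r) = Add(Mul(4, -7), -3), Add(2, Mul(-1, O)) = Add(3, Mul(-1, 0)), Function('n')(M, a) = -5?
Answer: 32454262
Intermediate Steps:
O = -1 (O = Add(2, Mul(-1, Add(3, Mul(-1, 0)))) = Add(2, Mul(-1, Add(3, 0))) = Add(2, Mul(-1, 3)) = Add(2, -3) = -1)
Function('K')(r) = -31 (Function('K')(r) = Add(-28, -3) = -31)
Function('S')(J, Z) = Add(-1, Mul(-5, J)) (Function('S')(J, Z) = Add(-1, Mul(J, -5)) = Add(-1, Mul(-5, J)))
Mul(Add(12163, -49169), Add(Function('K')(Mul(5, 2)), Function('S')(169, -133))) = Mul(Add(12163, -49169), Add(-31, Add(-1, Mul(-5, 169)))) = Mul(-37006, Add(-31, Add(-1, -845))) = Mul(-37006, Add(-31, -846)) = Mul(-37006, -877) = 32454262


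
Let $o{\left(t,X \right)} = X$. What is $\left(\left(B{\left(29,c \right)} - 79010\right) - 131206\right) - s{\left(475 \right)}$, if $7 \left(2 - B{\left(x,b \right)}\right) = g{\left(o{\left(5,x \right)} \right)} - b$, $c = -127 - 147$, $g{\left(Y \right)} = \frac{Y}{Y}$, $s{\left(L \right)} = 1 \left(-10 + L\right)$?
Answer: $- \frac{1475028}{7} \approx -2.1072 \cdot 10^{5}$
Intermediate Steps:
$s{\left(L \right)} = -10 + L$
$g{\left(Y \right)} = 1$
$c = -274$
$B{\left(x,b \right)} = \frac{13}{7} + \frac{b}{7}$ ($B{\left(x,b \right)} = 2 - \frac{1 - b}{7} = 2 + \left(- \frac{1}{7} + \frac{b}{7}\right) = \frac{13}{7} + \frac{b}{7}$)
$\left(\left(B{\left(29,c \right)} - 79010\right) - 131206\right) - s{\left(475 \right)} = \left(\left(\left(\frac{13}{7} + \frac{1}{7} \left(-274\right)\right) - 79010\right) - 131206\right) - \left(-10 + 475\right) = \left(\left(\left(\frac{13}{7} - \frac{274}{7}\right) - 79010\right) - 131206\right) - 465 = \left(\left(- \frac{261}{7} - 79010\right) - 131206\right) - 465 = \left(- \frac{553331}{7} - 131206\right) - 465 = - \frac{1471773}{7} - 465 = - \frac{1475028}{7}$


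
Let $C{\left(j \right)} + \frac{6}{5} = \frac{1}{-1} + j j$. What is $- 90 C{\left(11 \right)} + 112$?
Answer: $-10580$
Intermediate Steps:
$C{\left(j \right)} = - \frac{11}{5} + j^{2}$ ($C{\left(j \right)} = - \frac{6}{5} + \left(\frac{1}{-1} + j j\right) = - \frac{6}{5} + \left(-1 + j^{2}\right) = - \frac{11}{5} + j^{2}$)
$- 90 C{\left(11 \right)} + 112 = - 90 \left(- \frac{11}{5} + 11^{2}\right) + 112 = - 90 \left(- \frac{11}{5} + 121\right) + 112 = \left(-90\right) \frac{594}{5} + 112 = -10692 + 112 = -10580$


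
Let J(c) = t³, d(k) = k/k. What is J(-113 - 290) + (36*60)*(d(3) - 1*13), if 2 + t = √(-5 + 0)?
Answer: -25898 + 7*I*√5 ≈ -25898.0 + 15.652*I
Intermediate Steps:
d(k) = 1
t = -2 + I*√5 (t = -2 + √(-5 + 0) = -2 + √(-5) = -2 + I*√5 ≈ -2.0 + 2.2361*I)
J(c) = (-2 + I*√5)³
J(-113 - 290) + (36*60)*(d(3) - 1*13) = (22 + 7*I*√5) + (36*60)*(1 - 1*13) = (22 + 7*I*√5) + 2160*(1 - 13) = (22 + 7*I*√5) + 2160*(-12) = (22 + 7*I*√5) - 25920 = -25898 + 7*I*√5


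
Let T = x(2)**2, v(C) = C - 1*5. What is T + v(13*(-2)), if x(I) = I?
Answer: -27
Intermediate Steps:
v(C) = -5 + C (v(C) = C - 5 = -5 + C)
T = 4 (T = 2**2 = 4)
T + v(13*(-2)) = 4 + (-5 + 13*(-2)) = 4 + (-5 - 26) = 4 - 31 = -27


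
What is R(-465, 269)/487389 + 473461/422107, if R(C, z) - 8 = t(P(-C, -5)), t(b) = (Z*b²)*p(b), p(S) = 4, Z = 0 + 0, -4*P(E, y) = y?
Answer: 32966151455/29390044089 ≈ 1.1217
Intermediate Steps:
P(E, y) = -y/4
Z = 0
t(b) = 0 (t(b) = (0*b²)*4 = 0*4 = 0)
R(C, z) = 8 (R(C, z) = 8 + 0 = 8)
R(-465, 269)/487389 + 473461/422107 = 8/487389 + 473461/422107 = 32966151455/29390044089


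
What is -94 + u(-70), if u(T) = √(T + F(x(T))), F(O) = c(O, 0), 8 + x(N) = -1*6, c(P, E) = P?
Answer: -94 + 2*I*√21 ≈ -94.0 + 9.1651*I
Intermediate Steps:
x(N) = -14 (x(N) = -8 - 1*6 = -8 - 6 = -14)
F(O) = O
u(T) = √(-14 + T) (u(T) = √(T - 14) = √(-14 + T))
-94 + u(-70) = -94 + √(-14 - 70) = -94 + √(-84) = -94 + 2*I*√21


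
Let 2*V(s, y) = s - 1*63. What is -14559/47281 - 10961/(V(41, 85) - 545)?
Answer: 510152237/26288236 ≈ 19.406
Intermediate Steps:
V(s, y) = -63/2 + s/2 (V(s, y) = (s - 1*63)/2 = (s - 63)/2 = (-63 + s)/2 = -63/2 + s/2)
-14559/47281 - 10961/(V(41, 85) - 545) = -14559/47281 - 10961/((-63/2 + (½)*41) - 545) = -14559*1/47281 - 10961/((-63/2 + 41/2) - 545) = -14559/47281 - 10961/(-11 - 545) = -14559/47281 - 10961/(-556) = -14559/47281 - 10961*(-1/556) = -14559/47281 + 10961/556 = 510152237/26288236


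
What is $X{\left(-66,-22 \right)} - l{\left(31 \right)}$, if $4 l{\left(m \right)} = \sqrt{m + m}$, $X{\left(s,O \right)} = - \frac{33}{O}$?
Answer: $\frac{3}{2} - \frac{\sqrt{62}}{4} \approx -0.4685$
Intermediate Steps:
$l{\left(m \right)} = \frac{\sqrt{2} \sqrt{m}}{4}$ ($l{\left(m \right)} = \frac{\sqrt{m + m}}{4} = \frac{\sqrt{2 m}}{4} = \frac{\sqrt{2} \sqrt{m}}{4}$)
$X{\left(-66,-22 \right)} - l{\left(31 \right)} = - \frac{33}{-22} - \frac{\sqrt{2} \sqrt{31}}{4} = \left(-33\right) \left(- \frac{1}{22}\right) - \frac{\sqrt{62}}{4} = \frac{3}{2} - \frac{\sqrt{62}}{4}$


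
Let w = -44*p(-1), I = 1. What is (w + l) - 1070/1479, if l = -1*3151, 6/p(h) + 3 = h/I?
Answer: -4563785/1479 ≈ -3085.7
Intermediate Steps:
p(h) = 6/(-3 + h) (p(h) = 6/(-3 + h/1) = 6/(-3 + h*1) = 6/(-3 + h))
l = -3151
w = 66 (w = -264/(-3 - 1) = -264/(-4) = -264*(-1)/4 = -44*(-3/2) = 66)
(w + l) - 1070/1479 = (66 - 3151) - 1070/1479 = -3085 - 1070*1/1479 = -3085 - 1070/1479 = -4563785/1479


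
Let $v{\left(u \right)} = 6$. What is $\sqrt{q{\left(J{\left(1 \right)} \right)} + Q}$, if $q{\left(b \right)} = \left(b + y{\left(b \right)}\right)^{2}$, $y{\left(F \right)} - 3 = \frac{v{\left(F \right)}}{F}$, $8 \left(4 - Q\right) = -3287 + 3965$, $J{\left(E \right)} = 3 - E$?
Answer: $\frac{i \sqrt{67}}{2} \approx 4.0927 i$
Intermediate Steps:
$Q = - \frac{323}{4}$ ($Q = 4 - \frac{-3287 + 3965}{8} = 4 - \frac{339}{4} = - \frac{323}{4} \approx -80.75$)
$y{\left(F \right)} = 3 + \frac{6}{F}$
$q{\left(b \right)} = \left(3 + b + \frac{6}{b}\right)^{2}$ ($q{\left(b \right)} = \left(b + \left(3 + \frac{6}{b}\right)\right)^{2} = \left(3 + b + \frac{6}{b}\right)^{2}$)
$\sqrt{q{\left(J{\left(1 \right)} \right)} + Q} = \sqrt{\left(3 + \left(3 - 1\right) + \frac{6}{3 - 1}\right)^{2} - \frac{323}{4}} = \sqrt{\left(3 + 2 + \frac{6}{2}\right)^{2} - \frac{323}{4}} = \sqrt{\left(3 + 2 + 6 \cdot \frac{1}{2}\right)^{2} - \frac{323}{4}} = \sqrt{\left(3 + 2 + 3\right)^{2} - \frac{323}{4}} = \sqrt{8^{2} - \frac{323}{4}} = \sqrt{64 - \frac{323}{4}} = \sqrt{- \frac{67}{4}} = \frac{i \sqrt{67}}{2}$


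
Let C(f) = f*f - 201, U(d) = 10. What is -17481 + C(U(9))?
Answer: -17582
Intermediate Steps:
C(f) = -201 + f² (C(f) = f² - 201 = -201 + f²)
-17481 + C(U(9)) = -17481 + (-201 + 10²) = -17481 + (-201 + 100) = -17481 - 101 = -17582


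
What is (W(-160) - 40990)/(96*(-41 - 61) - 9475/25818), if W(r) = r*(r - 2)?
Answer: 389077260/252819331 ≈ 1.5390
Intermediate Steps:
W(r) = r*(-2 + r)
(W(-160) - 40990)/(96*(-41 - 61) - 9475/25818) = (-160*(-2 - 160) - 40990)/(96*(-41 - 61) - 9475/25818) = (-160*(-162) - 40990)/(96*(-102) - 9475*1/25818) = (25920 - 40990)/(-9792 - 9475/25818) = -15070/(-252819331/25818) = -15070*(-25818/252819331) = 389077260/252819331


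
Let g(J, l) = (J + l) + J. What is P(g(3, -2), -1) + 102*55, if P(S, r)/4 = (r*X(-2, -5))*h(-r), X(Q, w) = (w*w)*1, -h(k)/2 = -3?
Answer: 5010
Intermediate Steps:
h(k) = 6 (h(k) = -2*(-3) = 6)
X(Q, w) = w**2 (X(Q, w) = w**2*1 = w**2)
g(J, l) = l + 2*J
P(S, r) = 600*r (P(S, r) = 4*((r*(-5)**2)*6) = 4*((r*25)*6) = 4*((25*r)*6) = 4*(150*r) = 600*r)
P(g(3, -2), -1) + 102*55 = 600*(-1) + 102*55 = -600 + 5610 = 5010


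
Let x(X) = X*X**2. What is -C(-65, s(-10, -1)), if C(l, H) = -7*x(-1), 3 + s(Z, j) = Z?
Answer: -7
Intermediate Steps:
s(Z, j) = -3 + Z
x(X) = X**3
C(l, H) = 7 (C(l, H) = -7*(-1)**3 = -7*(-1) = 7)
-C(-65, s(-10, -1)) = -1*7 = -7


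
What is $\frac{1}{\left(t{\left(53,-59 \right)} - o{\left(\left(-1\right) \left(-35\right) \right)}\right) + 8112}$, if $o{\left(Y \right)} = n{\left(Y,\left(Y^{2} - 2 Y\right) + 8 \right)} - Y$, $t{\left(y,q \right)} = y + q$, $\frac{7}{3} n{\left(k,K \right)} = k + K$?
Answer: $\frac{7}{53393} \approx 0.0001311$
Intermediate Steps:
$n{\left(k,K \right)} = \frac{3 K}{7} + \frac{3 k}{7}$ ($n{\left(k,K \right)} = \frac{3 \left(k + K\right)}{7} = \frac{3 \left(K + k\right)}{7} = \frac{3 K}{7} + \frac{3 k}{7}$)
$t{\left(y,q \right)} = q + y$
$o{\left(Y \right)} = \frac{24}{7} - \frac{10 Y}{7} + \frac{3 Y^{2}}{7}$ ($o{\left(Y \right)} = \left(\frac{3 \left(\left(Y^{2} - 2 Y\right) + 8\right)}{7} + \frac{3 Y}{7}\right) - Y = \left(\frac{3 \left(8 + Y^{2} - 2 Y\right)}{7} + \frac{3 Y}{7}\right) - Y = \left(\left(\frac{24}{7} - \frac{6 Y}{7} + \frac{3 Y^{2}}{7}\right) + \frac{3 Y}{7}\right) - Y = \left(\frac{24}{7} - \frac{3 Y}{7} + \frac{3 Y^{2}}{7}\right) - Y = \frac{24}{7} - \frac{10 Y}{7} + \frac{3 Y^{2}}{7}$)
$\frac{1}{\left(t{\left(53,-59 \right)} - o{\left(\left(-1\right) \left(-35\right) \right)}\right) + 8112} = \frac{1}{\left(\left(-59 + 53\right) - \left(\frac{24}{7} - \frac{10 \left(\left(-1\right) \left(-35\right)\right)}{7} + \frac{3 \left(\left(-1\right) \left(-35\right)\right)^{2}}{7}\right)\right) + 8112} = \frac{1}{\left(-6 - \left(\frac{24}{7} - 50 + \frac{3 \cdot 35^{2}}{7}\right)\right) + 8112} = \frac{1}{\left(-6 - \left(\frac{24}{7} - 50 + \frac{3}{7} \cdot 1225\right)\right) + 8112} = \frac{1}{\left(-6 - \left(\frac{24}{7} - 50 + 525\right)\right) + 8112} = \frac{1}{\left(-6 - \frac{3349}{7}\right) + 8112} = \frac{1}{- \frac{3391}{7} + 8112} = \frac{1}{\frac{53393}{7}} = \frac{7}{53393}$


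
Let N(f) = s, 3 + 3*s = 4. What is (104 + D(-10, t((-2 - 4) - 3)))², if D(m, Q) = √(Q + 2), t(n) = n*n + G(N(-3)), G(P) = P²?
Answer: 98092/9 + 416*√187/3 ≈ 12795.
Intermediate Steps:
s = ⅓ (s = -1 + (⅓)*4 = -1 + 4/3 = ⅓ ≈ 0.33333)
N(f) = ⅓
t(n) = ⅑ + n² (t(n) = n*n + (⅓)² = n² + ⅑ = ⅑ + n²)
D(m, Q) = √(2 + Q)
(104 + D(-10, t((-2 - 4) - 3)))² = (104 + √(2 + (⅑ + ((-2 - 4) - 3)²)))² = (104 + √(2 + (⅑ + (-6 - 3)²)))² = (104 + √(2 + (⅑ + (-9)²)))² = (104 + √(2 + (⅑ + 81)))² = (104 + √(2 + 730/9))² = (104 + √(748/9))² = (104 + 2*√187/3)²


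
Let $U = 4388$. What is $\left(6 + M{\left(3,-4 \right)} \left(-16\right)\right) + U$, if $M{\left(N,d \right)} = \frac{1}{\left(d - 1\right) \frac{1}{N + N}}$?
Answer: $\frac{22066}{5} \approx 4413.2$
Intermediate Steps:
$M{\left(N,d \right)} = \frac{2 N}{-1 + d}$ ($M{\left(N,d \right)} = \frac{1}{\left(-1 + d\right) \frac{1}{2 N}} = \frac{1}{\frac{1}{2} \frac{1}{N} \left(-1 + d\right)} = \frac{2 N}{-1 + d}$)
$\left(6 + M{\left(3,-4 \right)} \left(-16\right)\right) + U = \left(6 + 2 \cdot 3 \frac{1}{-1 - 4} \left(-16\right)\right) + 4388 = \left(6 + 2 \cdot 3 \frac{1}{-5} \left(-16\right)\right) + 4388 = \left(6 + 2 \cdot 3 \left(- \frac{1}{5}\right) \left(-16\right)\right) + 4388 = \left(6 - - \frac{96}{5}\right) + 4388 = \left(6 + \frac{96}{5}\right) + 4388 = \frac{126}{5} + 4388 = \frac{22066}{5}$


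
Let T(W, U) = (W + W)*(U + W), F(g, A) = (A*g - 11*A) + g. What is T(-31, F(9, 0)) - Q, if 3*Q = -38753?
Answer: 42845/3 ≈ 14282.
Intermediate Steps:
F(g, A) = g - 11*A + A*g (F(g, A) = (-11*A + A*g) + g = g - 11*A + A*g)
Q = -38753/3 (Q = (1/3)*(-38753) = -38753/3 ≈ -12918.)
T(W, U) = 2*W*(U + W) (T(W, U) = (2*W)*(U + W) = 2*W*(U + W))
T(-31, F(9, 0)) - Q = 2*(-31)*((9 - 11*0 + 0*9) - 31) - 1*(-38753/3) = 2*(-31)*((9 + 0 + 0) - 31) + 38753/3 = 2*(-31)*(9 - 31) + 38753/3 = 2*(-31)*(-22) + 38753/3 = 1364 + 38753/3 = 42845/3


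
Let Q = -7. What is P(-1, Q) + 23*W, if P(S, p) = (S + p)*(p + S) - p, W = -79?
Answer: -1746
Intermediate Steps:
P(S, p) = (S + p)² - p (P(S, p) = (S + p)*(S + p) - p = (S + p)² - p)
P(-1, Q) + 23*W = ((-1 - 7)² - 1*(-7)) + 23*(-79) = ((-8)² + 7) - 1817 = (64 + 7) - 1817 = 71 - 1817 = -1746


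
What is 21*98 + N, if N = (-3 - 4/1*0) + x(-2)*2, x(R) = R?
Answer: 2051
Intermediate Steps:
N = -7 (N = (-3 - 4/1*0) - 2*2 = (-3 - 4*1*0) - 4 = (-3 - 4*0) - 4 = (-3 + 0) - 4 = -3 - 4 = -7)
21*98 + N = 21*98 - 7 = 2058 - 7 = 2051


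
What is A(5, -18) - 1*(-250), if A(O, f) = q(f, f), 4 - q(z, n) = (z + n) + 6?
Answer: 284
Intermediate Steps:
q(z, n) = -2 - n - z (q(z, n) = 4 - ((z + n) + 6) = 4 - ((n + z) + 6) = 4 - (6 + n + z) = 4 + (-6 - n - z) = -2 - n - z)
A(O, f) = -2 - 2*f (A(O, f) = -2 - f - f = -2 - 2*f)
A(5, -18) - 1*(-250) = (-2 - 2*(-18)) - 1*(-250) = (-2 + 36) + 250 = 34 + 250 = 284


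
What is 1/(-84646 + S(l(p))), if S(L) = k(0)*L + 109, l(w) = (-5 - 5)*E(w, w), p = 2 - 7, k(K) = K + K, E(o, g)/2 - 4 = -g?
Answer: -1/84537 ≈ -1.1829e-5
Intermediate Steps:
E(o, g) = 8 - 2*g (E(o, g) = 8 + 2*(-g) = 8 - 2*g)
k(K) = 2*K
p = -5
l(w) = -80 + 20*w (l(w) = (-5 - 5)*(8 - 2*w) = -10*(8 - 2*w) = -80 + 20*w)
S(L) = 109 (S(L) = (2*0)*L + 109 = 0*L + 109 = 0 + 109 = 109)
1/(-84646 + S(l(p))) = 1/(-84646 + 109) = 1/(-84537) = -1/84537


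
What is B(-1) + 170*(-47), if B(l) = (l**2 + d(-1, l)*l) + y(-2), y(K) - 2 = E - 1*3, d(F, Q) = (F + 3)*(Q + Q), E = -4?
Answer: -7990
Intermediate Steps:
d(F, Q) = 2*Q*(3 + F) (d(F, Q) = (3 + F)*(2*Q) = 2*Q*(3 + F))
y(K) = -5 (y(K) = 2 + (-4 - 1*3) = 2 + (-4 - 3) = 2 - 7 = -5)
B(l) = -5 + 5*l**2 (B(l) = (l**2 + (2*l*(3 - 1))*l) - 5 = (l**2 + (2*l*2)*l) - 5 = (l**2 + (4*l)*l) - 5 = (l**2 + 4*l**2) - 5 = 5*l**2 - 5 = -5 + 5*l**2)
B(-1) + 170*(-47) = (-5 + 5*(-1)**2) + 170*(-47) = (-5 + 5*1) - 7990 = (-5 + 5) - 7990 = 0 - 7990 = -7990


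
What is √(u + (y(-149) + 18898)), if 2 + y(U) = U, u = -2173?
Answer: √16574 ≈ 128.74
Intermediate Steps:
y(U) = -2 + U
√(u + (y(-149) + 18898)) = √(-2173 + ((-2 - 149) + 18898)) = √(-2173 + (-151 + 18898)) = √(-2173 + 18747) = √16574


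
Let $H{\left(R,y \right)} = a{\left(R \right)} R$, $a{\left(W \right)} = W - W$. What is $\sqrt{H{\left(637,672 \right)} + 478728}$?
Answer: $6 \sqrt{13298} \approx 691.9$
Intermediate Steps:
$a{\left(W \right)} = 0$
$H{\left(R,y \right)} = 0$ ($H{\left(R,y \right)} = 0 R = 0$)
$\sqrt{H{\left(637,672 \right)} + 478728} = \sqrt{0 + 478728} = \sqrt{478728} = 6 \sqrt{13298}$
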